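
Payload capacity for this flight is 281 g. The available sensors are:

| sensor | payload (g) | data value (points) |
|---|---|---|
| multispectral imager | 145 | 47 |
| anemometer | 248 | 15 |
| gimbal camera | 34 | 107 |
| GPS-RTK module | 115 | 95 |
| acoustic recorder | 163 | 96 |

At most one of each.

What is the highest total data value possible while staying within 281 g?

Ranking by ratio (data value/g): gimbal camera 3.15, GPS-RTK module 0.83, acoustic recorder 0.59.
Taking the top-ratio sensors first gives gimbal camera + GPS-RTK module for 202 (149 g).
The 115 g tied up in GPS-RTK module is better spent on acoustic recorder — total rises to 203 (197 g).

203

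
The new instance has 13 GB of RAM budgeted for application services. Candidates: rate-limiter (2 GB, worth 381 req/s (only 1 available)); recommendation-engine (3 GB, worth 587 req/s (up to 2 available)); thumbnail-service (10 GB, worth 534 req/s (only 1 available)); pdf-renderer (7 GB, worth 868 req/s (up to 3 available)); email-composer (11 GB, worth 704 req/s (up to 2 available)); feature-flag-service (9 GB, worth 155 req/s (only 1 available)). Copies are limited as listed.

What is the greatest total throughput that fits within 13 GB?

Filling by ratio: rate-limiter + 2×recommendation-engine for 1555, with 5 GB left unused.
Dropping rate-limiter frees 2 GB; slotting in pdf-renderer (7 GB) lifts the total to 2042 at 13 GB.

2042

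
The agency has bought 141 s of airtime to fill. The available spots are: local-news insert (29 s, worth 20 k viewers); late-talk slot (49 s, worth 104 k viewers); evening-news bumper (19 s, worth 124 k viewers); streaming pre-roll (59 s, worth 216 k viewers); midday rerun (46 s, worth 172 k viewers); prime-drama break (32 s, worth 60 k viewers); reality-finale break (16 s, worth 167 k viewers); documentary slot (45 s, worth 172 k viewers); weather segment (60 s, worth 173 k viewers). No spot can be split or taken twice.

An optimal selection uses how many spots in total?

The maximum expected reach within 141 s is 679.
evening-news bumper + streaming pre-roll + midday rerun + reality-finale break hits 679 at 140 s.
Any selection reaching 679 contains exactly 4 spots.

4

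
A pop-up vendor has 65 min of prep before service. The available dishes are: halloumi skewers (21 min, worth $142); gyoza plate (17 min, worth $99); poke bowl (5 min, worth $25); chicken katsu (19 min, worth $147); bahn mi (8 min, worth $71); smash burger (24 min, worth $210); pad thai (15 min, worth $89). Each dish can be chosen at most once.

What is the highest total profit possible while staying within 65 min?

499

Taking the top-ratio dishes first gives poke bowl + chicken katsu + bahn mi + smash burger for 453 (56 min).
Dropping poke bowl and bahn mi frees 13 min; slotting in halloumi skewers (21 min) lifts the total to 499 at 64 min.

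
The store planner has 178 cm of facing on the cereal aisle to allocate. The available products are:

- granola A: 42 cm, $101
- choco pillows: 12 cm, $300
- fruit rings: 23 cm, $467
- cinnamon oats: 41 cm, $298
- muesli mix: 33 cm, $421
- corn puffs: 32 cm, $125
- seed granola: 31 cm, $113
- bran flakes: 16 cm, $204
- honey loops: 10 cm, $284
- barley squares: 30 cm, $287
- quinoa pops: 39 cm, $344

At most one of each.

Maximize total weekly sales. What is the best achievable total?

Taking the top-ratio products first gives choco pillows + fruit rings + muesli mix + bran flakes + honey loops + barley squares + quinoa pops for 2307 (163 cm).
Replace barley squares with cinnamon oats: the trade gains 11 net, giving 2318 at 174 cm.

2318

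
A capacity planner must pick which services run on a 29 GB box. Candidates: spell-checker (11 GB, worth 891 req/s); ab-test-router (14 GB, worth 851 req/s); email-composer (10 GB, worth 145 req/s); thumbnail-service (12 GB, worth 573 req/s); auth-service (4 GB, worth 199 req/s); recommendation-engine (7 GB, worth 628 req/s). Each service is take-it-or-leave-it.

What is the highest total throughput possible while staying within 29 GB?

A density-first pass picks spell-checker + auth-service + recommendation-engine — 1718 at 22 GB.
Dropping recommendation-engine frees 7 GB; slotting in ab-test-router (14 GB) lifts the total to 1941 at 29 GB.
Runner-up spell-checker + ab-test-router tops out at 1742.

1941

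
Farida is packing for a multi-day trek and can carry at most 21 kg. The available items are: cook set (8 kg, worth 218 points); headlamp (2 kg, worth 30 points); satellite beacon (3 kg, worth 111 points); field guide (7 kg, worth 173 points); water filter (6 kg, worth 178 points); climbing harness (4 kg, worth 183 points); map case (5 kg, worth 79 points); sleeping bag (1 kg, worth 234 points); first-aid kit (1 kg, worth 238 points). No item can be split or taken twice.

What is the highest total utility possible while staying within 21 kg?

Ranking by ratio (utility/kg): first-aid kit 238.00, sleeping bag 234.00, climbing harness 45.75, satellite beacon 37.00.
The ratio heuristic lands on satellite beacon + water filter + climbing harness + map case + sleeping bag + first-aid kit (1023) but leaves 1 kg idle.
The 8 kg tied up in satellite beacon and map case is better spent on cook set — total rises to 1051 (20 kg).

1051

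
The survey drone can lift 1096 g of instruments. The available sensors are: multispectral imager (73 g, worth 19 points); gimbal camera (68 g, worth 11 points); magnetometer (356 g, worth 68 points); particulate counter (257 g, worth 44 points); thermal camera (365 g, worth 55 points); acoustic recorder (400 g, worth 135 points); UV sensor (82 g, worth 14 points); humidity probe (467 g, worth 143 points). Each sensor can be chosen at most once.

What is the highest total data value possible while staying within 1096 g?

Best packing: multispectral imager + gimbal camera + acoustic recorder + UV sensor + humidity probe — 1090 g, 322 total.
Next best is multispectral imager + acoustic recorder + UV sensor + humidity probe at 311 (1022 g) — short by 11.

322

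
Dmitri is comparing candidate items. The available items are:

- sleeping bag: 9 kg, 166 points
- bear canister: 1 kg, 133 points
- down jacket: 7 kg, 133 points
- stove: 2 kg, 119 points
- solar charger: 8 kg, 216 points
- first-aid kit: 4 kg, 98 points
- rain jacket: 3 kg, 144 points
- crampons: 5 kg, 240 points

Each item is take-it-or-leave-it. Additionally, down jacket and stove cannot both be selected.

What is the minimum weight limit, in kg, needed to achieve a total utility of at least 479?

Need the lightest bundle worth ≥ 479.
Taking bear canister + stove + crampons gives 492 (≥ 479) for 8 kg.
Below 8 kg the best achievable stays under 479.

8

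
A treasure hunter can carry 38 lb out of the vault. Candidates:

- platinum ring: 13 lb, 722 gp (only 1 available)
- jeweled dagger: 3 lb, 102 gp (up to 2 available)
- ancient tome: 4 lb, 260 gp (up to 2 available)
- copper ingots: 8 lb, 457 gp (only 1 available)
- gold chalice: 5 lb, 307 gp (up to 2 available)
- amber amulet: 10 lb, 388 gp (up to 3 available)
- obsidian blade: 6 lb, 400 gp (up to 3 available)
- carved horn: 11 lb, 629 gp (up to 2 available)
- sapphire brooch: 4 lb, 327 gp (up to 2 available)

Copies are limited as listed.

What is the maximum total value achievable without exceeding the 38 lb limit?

2588

Ranking by ratio (value/lb): sapphire brooch 81.75, obsidian blade 66.67, ancient tome 65.00, gold chalice 61.40.
A density-first pass picks jeweled dagger + 2×ancient tome + 3×obsidian blade + 2×sapphire brooch — 2476 at 37 lb.
Replace jeweled dagger and obsidian blade with 2×gold chalice: the trade gains 112 net, giving 2588 at 38 lb.
That's the maximum — no swap from here does better than 2588.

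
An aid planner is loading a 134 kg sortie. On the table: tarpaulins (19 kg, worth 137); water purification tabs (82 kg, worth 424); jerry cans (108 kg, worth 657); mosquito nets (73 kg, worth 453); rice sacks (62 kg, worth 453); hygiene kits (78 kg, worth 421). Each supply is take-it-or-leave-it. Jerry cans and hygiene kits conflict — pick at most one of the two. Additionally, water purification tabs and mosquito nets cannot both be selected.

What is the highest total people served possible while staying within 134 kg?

By people served per kg: rice sacks 7.31, tarpaulins 7.21, mosquito nets 6.21, jerry cans 6.08 lead.
Greedy by ratio would take tarpaulins + rice sacks: 81 kg used, total 590.
Dropping rice sacks frees 62 kg; slotting in jerry cans (108 kg) lifts the total to 794 at 127 kg.
The closest alternative, jerry cans, reaches only 657.

794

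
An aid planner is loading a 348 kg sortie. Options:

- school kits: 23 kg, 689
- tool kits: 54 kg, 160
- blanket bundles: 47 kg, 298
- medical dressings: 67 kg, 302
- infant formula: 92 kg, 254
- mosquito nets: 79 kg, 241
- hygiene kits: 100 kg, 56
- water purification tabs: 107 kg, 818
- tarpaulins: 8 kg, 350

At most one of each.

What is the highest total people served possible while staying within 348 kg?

2711

The ratio heuristic lands on school kits + blanket bundles + medical dressings + mosquito nets + water purification tabs + tarpaulins (2698) but leaves 17 kg idle.
Replace mosquito nets with infant formula: the trade gains 13 net, giving 2711 at 344 kg.
The closest alternative, school kits + blanket bundles + medical dressings + mosquito nets + water purification tabs + tarpaulins, reaches only 2698.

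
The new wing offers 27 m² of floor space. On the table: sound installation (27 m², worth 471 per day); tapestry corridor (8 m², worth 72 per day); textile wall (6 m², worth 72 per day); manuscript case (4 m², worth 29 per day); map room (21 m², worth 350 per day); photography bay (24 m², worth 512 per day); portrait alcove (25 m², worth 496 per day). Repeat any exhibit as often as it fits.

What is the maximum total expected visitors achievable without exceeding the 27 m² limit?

Photography bay uses 24 of the 27 m² and totals 512.
Nothing else within 27 m² beats 512.

512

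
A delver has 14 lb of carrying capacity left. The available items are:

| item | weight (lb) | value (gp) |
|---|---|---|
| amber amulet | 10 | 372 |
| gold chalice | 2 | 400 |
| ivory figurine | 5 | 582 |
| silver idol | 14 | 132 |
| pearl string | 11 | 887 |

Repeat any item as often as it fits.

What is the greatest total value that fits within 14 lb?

2800

Best packing: 7×gold chalice — 14 lb, 2800 total.
Nothing else within 14 lb beats 2800.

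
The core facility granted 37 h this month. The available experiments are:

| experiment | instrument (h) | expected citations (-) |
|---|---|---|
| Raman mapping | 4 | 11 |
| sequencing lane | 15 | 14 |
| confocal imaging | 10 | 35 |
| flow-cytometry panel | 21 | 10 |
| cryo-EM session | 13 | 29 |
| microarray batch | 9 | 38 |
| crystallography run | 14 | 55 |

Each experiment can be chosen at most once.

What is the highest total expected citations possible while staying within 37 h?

139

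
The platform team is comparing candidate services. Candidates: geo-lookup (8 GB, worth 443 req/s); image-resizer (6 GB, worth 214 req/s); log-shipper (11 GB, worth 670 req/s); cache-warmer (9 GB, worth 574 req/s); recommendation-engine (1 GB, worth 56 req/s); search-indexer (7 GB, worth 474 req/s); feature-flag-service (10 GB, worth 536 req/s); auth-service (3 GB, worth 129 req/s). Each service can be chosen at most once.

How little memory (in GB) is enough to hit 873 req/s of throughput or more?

Minimise GB subject to total throughput ≥ 873.
Taking geo-lookup + search-indexer gives 917 (≥ 873) for 15 GB.
Any bundle with less than 15 GB falls short of 873.

15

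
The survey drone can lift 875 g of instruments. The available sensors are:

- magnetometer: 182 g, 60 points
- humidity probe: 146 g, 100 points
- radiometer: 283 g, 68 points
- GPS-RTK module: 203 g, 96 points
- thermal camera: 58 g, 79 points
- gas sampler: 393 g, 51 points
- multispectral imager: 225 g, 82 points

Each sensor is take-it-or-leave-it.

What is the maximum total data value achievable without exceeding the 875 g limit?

By data value per g: thermal camera 1.36, humidity probe 0.68, GPS-RTK module 0.47 lead.
Magnetometer + humidity probe + GPS-RTK module + thermal camera + multispectral imager uses 814 of the 875 g and totals 417.
An exhaustive check of the 128 subsets confirms 417.

417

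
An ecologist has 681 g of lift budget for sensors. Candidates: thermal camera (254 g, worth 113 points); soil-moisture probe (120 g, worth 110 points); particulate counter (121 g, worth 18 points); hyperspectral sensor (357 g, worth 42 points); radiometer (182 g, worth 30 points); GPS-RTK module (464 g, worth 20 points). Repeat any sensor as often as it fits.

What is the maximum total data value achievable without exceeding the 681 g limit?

550

By data value per g: soil-moisture probe 0.92, thermal camera 0.44, radiometer 0.16 lead.
5×soil-moisture probe uses 600 of the 681 g and totals 550.
Nothing else within 681 g beats 550.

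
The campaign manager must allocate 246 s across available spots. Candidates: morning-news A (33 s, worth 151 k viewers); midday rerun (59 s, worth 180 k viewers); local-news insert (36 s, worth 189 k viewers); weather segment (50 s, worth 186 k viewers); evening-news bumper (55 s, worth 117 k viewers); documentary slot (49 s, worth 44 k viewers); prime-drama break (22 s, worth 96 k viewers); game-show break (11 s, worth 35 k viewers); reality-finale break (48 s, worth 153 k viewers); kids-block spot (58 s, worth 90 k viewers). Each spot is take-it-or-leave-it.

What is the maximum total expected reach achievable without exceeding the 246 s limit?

Density check — local-news insert 5.25, morning-news A 4.58, prime-drama break 4.36 are the best per s.
Filling by ratio: morning-news A + local-news insert + weather segment + prime-drama break + game-show break + reality-finale break for 810, with 46 s left unused.
Dropping prime-drama break frees 22 s; slotting in midday rerun (59 s) lifts the total to 894 at 237 s.

894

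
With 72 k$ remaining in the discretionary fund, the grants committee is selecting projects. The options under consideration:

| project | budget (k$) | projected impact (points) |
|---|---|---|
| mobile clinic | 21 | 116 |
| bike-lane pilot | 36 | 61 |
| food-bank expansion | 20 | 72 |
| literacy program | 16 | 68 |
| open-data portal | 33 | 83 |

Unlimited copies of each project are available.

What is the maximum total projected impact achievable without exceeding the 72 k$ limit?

348

Best packing: 3×mobile clinic — 63 k$, 348 total.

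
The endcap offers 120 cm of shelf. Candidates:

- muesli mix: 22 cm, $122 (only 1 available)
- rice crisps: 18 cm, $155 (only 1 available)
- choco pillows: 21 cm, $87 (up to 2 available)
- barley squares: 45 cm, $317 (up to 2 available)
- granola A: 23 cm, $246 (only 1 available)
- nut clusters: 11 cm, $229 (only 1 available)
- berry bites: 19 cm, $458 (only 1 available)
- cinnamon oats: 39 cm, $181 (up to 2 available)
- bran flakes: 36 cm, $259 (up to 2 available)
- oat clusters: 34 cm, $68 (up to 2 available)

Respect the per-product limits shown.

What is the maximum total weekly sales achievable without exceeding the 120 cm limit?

Density check — berry bites 24.11, nut clusters 20.82, granola A 10.70 are the best per cm.
A density-first pass picks rice crisps + granola A + nut clusters + berry bites + bran flakes — 1347 at 107 cm.
Dropping bran flakes frees 36 cm; slotting in barley squares (45 cm) lifts the total to 1405 at 116 cm.
The spare 4 cm is too small for any remaining product, and no exchange beats 1405.

1405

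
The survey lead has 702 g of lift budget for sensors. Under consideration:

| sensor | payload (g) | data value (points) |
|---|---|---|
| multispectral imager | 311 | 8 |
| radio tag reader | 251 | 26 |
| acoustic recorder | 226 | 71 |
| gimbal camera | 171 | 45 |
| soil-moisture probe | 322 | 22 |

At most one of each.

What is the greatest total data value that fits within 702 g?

142

The ratio ordering already packs tightly: radio tag reader + acoustic recorder + gimbal camera, 648 g, 142.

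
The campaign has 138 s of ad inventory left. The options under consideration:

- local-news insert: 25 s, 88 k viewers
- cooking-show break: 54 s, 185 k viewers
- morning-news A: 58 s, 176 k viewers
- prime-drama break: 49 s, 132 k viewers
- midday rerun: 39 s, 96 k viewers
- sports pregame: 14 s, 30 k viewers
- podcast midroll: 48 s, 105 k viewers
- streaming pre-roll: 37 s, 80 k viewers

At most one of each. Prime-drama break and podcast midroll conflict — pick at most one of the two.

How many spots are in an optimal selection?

3

Best achievable expected reach is 449.
One optimal bundle: local-news insert + cooking-show break + morning-news A (137 s).
Any selection reaching 449 contains exactly 3 spots.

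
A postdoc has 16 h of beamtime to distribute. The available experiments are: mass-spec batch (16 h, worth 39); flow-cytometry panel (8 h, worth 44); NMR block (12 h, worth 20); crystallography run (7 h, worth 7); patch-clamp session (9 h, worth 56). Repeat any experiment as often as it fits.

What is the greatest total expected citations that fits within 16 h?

88

Greedy by ratio would take crystallography run + patch-clamp session: 16 h used, total 63.
Replace crystallography run and patch-clamp session with 2×flow-cytometry panel: the trade gains 25 net, giving 88 at 16 h.
No other feasible combination exceeds 88.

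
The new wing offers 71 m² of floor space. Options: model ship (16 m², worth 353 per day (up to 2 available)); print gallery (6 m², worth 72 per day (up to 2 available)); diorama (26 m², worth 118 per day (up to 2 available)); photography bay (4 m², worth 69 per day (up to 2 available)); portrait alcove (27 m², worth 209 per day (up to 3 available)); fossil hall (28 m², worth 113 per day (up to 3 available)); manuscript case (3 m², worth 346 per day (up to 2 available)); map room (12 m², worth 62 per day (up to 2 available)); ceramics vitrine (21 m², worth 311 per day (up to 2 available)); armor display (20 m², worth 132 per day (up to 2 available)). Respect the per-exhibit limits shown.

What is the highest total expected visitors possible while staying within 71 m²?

Greedy by ratio would take 2×model ship + 2×photography bay + 2×manuscript case + ceramics vitrine: 67 m² used, total 1847.
Dropping 2×photography bay frees 8 m²; slotting in 2×print gallery (12 m²) lifts the total to 1853 at 71 m².
Nothing else within 71 m² beats 1853.

1853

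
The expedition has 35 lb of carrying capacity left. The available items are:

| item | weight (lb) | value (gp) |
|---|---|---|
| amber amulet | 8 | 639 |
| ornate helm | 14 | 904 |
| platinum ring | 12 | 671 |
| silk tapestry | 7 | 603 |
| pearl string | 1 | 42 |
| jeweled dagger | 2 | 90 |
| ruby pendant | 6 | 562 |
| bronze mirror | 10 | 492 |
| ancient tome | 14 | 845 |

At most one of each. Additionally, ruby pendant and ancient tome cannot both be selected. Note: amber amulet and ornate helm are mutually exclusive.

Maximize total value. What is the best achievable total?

2565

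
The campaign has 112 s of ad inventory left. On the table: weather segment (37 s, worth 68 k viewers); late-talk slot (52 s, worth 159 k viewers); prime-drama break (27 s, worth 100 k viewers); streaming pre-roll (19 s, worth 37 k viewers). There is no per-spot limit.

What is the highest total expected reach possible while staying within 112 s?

Ranking by ratio (expected reach/s): prime-drama break 3.70, late-talk slot 3.06, streaming pre-roll 1.95, weather segment 1.84.
Best packing: 4×prime-drama break — 108 s, 400 total.
Every other selection either busts 112 s or fails to beat 400.

400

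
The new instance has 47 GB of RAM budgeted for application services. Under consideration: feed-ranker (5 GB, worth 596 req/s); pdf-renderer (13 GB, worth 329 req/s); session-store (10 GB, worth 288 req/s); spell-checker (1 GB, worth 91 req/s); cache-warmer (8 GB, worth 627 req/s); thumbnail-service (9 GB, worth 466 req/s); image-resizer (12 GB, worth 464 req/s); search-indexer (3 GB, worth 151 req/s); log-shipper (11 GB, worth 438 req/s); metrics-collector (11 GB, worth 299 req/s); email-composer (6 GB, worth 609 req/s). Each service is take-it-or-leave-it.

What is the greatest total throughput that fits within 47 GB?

3004

Filling by ratio: feed-ranker + spell-checker + cache-warmer + thumbnail-service + search-indexer + log-shipper + email-composer for 2978, with 4 GB left unused.
Dropping log-shipper frees 11 GB; slotting in image-resizer (12 GB) lifts the total to 3004 at 44 GB.
Nothing else within 47 GB beats 3004.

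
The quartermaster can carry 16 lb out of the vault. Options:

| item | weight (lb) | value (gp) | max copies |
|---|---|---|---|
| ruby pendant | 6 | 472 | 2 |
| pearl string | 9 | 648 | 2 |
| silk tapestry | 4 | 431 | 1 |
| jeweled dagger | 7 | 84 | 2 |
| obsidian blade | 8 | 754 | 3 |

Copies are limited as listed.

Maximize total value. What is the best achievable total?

1508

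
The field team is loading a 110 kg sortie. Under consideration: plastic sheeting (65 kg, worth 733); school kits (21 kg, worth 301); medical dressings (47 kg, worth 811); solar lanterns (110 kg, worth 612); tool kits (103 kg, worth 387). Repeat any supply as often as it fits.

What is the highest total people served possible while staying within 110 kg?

1714

By people served per kg: medical dressings 17.26, school kits 14.33, plastic sheeting 11.28, solar lanterns 5.56 lead.
A density-first pass picks 2×medical dressings — 1622 at 94 kg.
The 47 kg tied up in medical dressings is better spent on 3×school kits — total rises to 1714 (110 kg).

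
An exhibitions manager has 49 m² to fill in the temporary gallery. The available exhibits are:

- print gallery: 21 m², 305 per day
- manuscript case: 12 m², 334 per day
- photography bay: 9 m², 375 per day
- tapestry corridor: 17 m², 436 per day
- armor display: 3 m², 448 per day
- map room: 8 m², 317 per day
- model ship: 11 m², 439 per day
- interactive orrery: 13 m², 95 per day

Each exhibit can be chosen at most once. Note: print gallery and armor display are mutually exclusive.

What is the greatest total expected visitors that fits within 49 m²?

2015

Greedy by ratio would take manuscript case + photography bay + armor display + map room + model ship: 43 m² used, total 1913.
Dropping manuscript case frees 12 m²; slotting in tapestry corridor (17 m²) lifts the total to 2015 at 48 m².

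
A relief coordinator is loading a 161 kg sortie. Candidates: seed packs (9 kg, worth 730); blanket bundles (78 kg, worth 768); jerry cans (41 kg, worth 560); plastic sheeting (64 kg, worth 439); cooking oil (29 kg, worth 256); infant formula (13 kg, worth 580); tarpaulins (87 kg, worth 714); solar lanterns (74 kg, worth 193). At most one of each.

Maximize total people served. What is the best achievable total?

Best packing: seed packs + blanket bundles + jerry cans + infant formula — 141 kg, 2638 total.
Nothing else within 161 kg beats 2638.

2638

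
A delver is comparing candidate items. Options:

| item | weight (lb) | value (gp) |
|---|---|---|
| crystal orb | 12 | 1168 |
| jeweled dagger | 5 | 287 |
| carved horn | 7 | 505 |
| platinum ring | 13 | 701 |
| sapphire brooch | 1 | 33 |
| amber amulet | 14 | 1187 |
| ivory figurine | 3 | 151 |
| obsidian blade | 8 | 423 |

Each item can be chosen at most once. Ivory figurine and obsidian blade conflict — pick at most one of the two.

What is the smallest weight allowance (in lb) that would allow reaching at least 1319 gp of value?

15

Minimise lb subject to total value ≥ 1319.
crystal orb + ivory figurine reaches 1319 using 15 lb.
Any bundle with less than 15 lb falls short of 1319.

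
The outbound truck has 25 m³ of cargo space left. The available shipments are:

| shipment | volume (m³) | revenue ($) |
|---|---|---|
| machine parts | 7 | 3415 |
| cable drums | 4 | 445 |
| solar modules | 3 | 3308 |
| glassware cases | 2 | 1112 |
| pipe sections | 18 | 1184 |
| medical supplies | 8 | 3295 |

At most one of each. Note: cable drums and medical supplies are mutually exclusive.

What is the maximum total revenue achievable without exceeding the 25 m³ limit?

Machine parts + solar modules + glassware cases + medical supplies uses 20 of the 25 m³ and totals 11130.

11130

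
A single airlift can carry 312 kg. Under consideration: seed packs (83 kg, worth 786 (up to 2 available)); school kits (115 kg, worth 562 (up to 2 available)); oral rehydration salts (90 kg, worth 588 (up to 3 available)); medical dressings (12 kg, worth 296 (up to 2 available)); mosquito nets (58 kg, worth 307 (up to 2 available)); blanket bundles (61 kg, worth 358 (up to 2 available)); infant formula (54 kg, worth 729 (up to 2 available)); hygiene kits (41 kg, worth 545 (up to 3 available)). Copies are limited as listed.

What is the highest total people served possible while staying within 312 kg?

3926

Filling by ratio: 2×medical dressings + 2×infant formula + 3×hygiene kits for 3685, with 57 kg left unused.
Replace hygiene kits with seed packs: the trade gains 241 net, giving 3926 at 297 kg.
No other feasible combination exceeds 3926.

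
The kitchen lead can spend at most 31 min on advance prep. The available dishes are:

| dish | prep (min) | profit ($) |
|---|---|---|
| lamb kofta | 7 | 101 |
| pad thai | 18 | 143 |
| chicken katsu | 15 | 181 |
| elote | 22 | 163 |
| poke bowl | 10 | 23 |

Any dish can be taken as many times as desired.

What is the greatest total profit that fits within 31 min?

404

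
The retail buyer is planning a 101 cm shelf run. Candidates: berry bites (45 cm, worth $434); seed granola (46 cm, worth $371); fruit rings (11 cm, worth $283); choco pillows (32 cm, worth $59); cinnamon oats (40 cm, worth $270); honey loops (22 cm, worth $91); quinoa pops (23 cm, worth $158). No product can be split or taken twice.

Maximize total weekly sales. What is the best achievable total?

987

A density-first pass picks berry bites + fruit rings + honey loops + quinoa pops — 966 at 101 cm.
Dropping honey loops and quinoa pops frees 45 cm; slotting in cinnamon oats (40 cm) lifts the total to 987 at 96 cm.
The closest alternative, berry bites + fruit rings + honey loops + quinoa pops, reaches only 966.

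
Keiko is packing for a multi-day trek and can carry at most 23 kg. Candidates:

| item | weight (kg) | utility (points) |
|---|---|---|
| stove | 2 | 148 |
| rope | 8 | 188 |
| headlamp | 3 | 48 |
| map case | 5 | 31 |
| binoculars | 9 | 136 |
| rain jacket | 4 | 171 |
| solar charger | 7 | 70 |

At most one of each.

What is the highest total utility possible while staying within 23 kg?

643

Ranking by ratio (utility/kg): stove 74.00, rain jacket 42.75, rope 23.50.
Greedy by ratio would take stove + rope + headlamp + map case + rain jacket: 22 kg used, total 586.
The 8 kg tied up in headlamp and map case is better spent on binoculars — total rises to 643 (23 kg).
That's the maximum — no swap from here does better than 643.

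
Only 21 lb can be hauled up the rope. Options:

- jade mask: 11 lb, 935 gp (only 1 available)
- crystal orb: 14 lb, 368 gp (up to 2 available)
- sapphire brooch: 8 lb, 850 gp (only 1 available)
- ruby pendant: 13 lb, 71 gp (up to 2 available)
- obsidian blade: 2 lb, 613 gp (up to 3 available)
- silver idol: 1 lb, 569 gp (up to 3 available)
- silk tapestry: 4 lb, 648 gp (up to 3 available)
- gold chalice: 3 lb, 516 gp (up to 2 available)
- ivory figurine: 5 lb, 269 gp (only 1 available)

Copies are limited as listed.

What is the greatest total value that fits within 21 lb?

A density-first pass picks 3×obsidian blade + 3×silver idol + silk tapestry + 2×gold chalice — 5226 at 19 lb.
The 6 lb tied up in 2×gold chalice is better spent on 2×silk tapestry — total rises to 5490 (21 lb).
No other feasible combination exceeds 5490.

5490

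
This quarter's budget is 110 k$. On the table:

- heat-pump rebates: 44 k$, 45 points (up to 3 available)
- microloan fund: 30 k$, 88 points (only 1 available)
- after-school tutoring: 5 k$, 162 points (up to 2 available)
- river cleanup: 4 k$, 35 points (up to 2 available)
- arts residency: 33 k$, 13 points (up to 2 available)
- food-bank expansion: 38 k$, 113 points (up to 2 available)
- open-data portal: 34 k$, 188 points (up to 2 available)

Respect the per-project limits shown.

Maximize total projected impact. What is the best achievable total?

Ranking by ratio (projected impact/k$): after-school tutoring 32.40, river cleanup 8.75, open-data portal 5.53.
The ratio heuristic lands on 2×after-school tutoring + 2×river cleanup + 2×open-data portal (770) but leaves 24 k$ idle.
Replace 2×river cleanup with microloan fund: the trade gains 18 net, giving 788 at 108 k$.

788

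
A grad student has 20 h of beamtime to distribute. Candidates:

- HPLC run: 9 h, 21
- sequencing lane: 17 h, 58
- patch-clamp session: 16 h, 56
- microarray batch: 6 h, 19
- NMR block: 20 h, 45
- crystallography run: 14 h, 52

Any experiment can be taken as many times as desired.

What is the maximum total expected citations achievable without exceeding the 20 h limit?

Microarray batch + crystallography run uses 20 of the 20 h and totals 71.
Every other selection either busts 20 h or fails to beat 71.

71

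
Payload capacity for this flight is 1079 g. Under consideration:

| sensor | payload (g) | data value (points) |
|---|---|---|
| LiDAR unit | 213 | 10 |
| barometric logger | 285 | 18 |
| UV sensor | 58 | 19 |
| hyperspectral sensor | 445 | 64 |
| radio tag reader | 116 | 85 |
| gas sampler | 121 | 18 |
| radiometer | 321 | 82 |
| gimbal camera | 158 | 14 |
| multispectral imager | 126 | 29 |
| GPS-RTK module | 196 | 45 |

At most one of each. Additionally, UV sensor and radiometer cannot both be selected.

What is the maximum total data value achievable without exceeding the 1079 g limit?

276

Hyperspectral sensor + radio tag reader + radiometer + GPS-RTK module uses 1078 of the 1079 g and totals 276.
The closest alternative, radio tag reader + gas sampler + radiometer + gimbal camera + multispectral imager + GPS-RTK module, reaches only 273.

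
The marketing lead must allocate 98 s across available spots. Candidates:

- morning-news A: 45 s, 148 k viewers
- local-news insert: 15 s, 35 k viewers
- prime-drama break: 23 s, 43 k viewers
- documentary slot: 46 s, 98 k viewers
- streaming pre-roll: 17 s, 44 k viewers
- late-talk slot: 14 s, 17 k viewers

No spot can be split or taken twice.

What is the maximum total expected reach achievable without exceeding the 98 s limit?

By expected reach per s: morning-news A 3.29, streaming pre-roll 2.59, local-news insert 2.33 lead.
The ratio heuristic lands on morning-news A + local-news insert + streaming pre-roll + late-talk slot (244) but leaves 7 s idle.
Dropping local-news insert and streaming pre-roll and late-talk slot frees 46 s; slotting in documentary slot (46 s) lifts the total to 246 at 91 s.
Every other selection either busts 98 s or fails to beat 246.

246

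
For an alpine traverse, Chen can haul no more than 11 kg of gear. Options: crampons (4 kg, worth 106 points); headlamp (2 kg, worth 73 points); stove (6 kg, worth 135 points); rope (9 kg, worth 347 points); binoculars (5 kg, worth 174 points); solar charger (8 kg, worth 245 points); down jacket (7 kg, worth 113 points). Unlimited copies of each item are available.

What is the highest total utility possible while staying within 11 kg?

420

By utility per kg: rope 38.56, headlamp 36.50, binoculars 34.80 lead.
The ratio ordering already packs tightly: headlamp + rope, 11 kg, 420.
That's the maximum — no swap from here does better than 420.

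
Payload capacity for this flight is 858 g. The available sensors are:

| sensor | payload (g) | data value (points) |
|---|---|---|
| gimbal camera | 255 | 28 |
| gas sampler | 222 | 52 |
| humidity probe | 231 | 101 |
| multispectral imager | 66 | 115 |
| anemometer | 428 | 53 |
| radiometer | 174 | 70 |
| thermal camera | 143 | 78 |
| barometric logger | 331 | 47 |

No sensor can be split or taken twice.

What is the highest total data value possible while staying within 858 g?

416

By data value per g: multispectral imager 1.74, thermal camera 0.55, humidity probe 0.44, radiometer 0.40 lead.
The ratio ordering already packs tightly: gas sampler + humidity probe + multispectral imager + radiometer + thermal camera, 836 g, 416.
Runner-up humidity probe + multispectral imager + radiometer + thermal camera tops out at 364.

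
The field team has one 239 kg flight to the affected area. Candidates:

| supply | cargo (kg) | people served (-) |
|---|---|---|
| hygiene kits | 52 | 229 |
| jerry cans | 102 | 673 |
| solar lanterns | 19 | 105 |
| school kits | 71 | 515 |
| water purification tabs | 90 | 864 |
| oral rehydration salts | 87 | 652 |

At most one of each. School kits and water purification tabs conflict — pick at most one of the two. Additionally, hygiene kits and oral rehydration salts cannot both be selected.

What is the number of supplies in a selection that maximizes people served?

Optimal total is 1642.
jerry cans + solar lanterns + water purification tabs hits 1642 at 211 kg.
All optima have 3 supplies.

3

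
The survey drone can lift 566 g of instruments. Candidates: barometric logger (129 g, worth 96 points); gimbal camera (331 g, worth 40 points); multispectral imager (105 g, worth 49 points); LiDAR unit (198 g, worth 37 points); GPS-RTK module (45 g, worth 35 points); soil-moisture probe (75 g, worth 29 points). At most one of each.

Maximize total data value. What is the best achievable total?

246

The ratio ordering already packs tightly: barometric logger + multispectral imager + LiDAR unit + GPS-RTK module + soil-moisture probe, 552 g, 246.
That's the maximum — no swap from here does better than 246.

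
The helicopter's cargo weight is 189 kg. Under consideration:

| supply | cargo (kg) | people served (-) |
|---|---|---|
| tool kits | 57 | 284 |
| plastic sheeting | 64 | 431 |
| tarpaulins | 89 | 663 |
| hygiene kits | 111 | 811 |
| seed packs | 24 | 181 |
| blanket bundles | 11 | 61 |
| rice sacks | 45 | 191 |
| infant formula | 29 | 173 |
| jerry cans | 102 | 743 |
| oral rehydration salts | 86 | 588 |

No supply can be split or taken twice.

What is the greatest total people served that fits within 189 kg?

1336

Best packing: plastic sheeting + tarpaulins + seed packs + blanket bundles — 188 kg, 1336 total.
Next best is jerry cans + oral rehydration salts at 1331 (188 kg) — short by 5.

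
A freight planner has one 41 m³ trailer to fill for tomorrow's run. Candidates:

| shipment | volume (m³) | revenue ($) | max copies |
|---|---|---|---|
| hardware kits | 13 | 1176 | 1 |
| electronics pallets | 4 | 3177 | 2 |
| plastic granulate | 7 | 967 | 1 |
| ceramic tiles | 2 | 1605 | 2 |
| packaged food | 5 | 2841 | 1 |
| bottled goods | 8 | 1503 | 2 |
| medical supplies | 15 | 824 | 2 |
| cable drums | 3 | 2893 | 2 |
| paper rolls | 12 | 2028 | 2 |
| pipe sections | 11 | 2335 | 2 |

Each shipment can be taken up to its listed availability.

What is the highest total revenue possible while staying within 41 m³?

21493

By revenue per m³: cable drums 964.33, ceramic tiles 802.50, electronics pallets 794.25 lead.
The ratio ordering already packs tightly: 2×electronics pallets + plastic granulate + 2×ceramic tiles + packaged food + 2×cable drums + pipe sections, 41 m³, 21493.
Nothing else within 41 m³ beats 21493.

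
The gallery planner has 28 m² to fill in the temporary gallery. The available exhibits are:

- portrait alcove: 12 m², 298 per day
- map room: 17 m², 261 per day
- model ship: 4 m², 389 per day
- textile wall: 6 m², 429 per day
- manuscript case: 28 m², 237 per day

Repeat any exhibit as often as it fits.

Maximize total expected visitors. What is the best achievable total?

2723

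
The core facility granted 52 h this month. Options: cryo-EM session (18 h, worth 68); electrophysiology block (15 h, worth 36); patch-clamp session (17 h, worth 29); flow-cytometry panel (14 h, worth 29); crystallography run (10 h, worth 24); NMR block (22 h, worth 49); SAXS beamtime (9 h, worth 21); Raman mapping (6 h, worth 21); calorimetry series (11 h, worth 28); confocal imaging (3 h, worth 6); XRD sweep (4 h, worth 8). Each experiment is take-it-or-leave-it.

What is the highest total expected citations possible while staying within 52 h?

155

By expected citations per h: cryo-EM session 3.78, Raman mapping 3.50, calorimetry series 2.55 lead.
The ratio heuristic lands on cryo-EM session + electrophysiology block + Raman mapping + calorimetry series (153) but leaves 2 h idle.
The 11 h tied up in calorimetry series is better spent on crystallography run + confocal imaging — total rises to 155 (52 h).
That's the maximum — no swap from here does better than 155.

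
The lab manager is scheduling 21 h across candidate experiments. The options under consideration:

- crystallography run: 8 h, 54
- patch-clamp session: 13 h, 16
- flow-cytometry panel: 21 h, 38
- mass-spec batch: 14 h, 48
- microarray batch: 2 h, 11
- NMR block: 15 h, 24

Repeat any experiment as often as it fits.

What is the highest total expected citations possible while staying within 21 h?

130

2×crystallography run + 2×microarray batch uses 20 of the 21 h and totals 130.
The spare 1 h is too small for any remaining experiment, and no exchange beats 130.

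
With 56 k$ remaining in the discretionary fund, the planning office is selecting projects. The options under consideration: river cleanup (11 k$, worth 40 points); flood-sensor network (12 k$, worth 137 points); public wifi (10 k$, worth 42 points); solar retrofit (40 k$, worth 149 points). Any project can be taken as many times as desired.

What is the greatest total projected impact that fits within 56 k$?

Best packing: 4×flood-sensor network — 48 k$, 548 total.
Every other selection either busts 56 k$ or fails to beat 548.

548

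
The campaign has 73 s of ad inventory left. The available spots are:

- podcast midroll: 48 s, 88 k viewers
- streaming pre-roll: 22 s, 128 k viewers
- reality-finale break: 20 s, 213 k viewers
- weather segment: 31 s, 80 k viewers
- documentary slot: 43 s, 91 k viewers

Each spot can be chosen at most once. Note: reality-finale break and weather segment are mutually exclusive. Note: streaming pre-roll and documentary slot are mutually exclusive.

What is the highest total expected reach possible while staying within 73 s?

341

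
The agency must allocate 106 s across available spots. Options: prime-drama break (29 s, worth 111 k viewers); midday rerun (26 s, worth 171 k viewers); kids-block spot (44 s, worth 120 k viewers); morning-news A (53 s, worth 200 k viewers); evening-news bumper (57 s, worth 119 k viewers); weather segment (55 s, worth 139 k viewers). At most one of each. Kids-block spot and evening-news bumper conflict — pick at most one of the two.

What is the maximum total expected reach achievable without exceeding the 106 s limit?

402

Density check — midday rerun 6.58, prime-drama break 3.83, morning-news A 3.77 are the best per s.
Best packing: prime-drama break + midday rerun + kids-block spot — 99 s, 402 total.
Every other selection either busts 106 s or breaks a pairing rule or fails to beat 402.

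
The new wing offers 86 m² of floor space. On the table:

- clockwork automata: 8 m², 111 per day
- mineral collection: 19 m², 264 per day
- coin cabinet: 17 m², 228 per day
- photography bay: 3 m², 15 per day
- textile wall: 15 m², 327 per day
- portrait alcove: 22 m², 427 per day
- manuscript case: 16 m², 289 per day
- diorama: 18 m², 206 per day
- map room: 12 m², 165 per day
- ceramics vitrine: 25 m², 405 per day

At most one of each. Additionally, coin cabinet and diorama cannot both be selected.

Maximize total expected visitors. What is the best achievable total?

Density check — textile wall 21.80, portrait alcove 19.41, manuscript case 18.06, ceramics vitrine 16.20 are the best per m².
Clockwork automata + textile wall + portrait alcove + manuscript case + ceramics vitrine uses 86 of the 86 m² and totals 1559.
That's the maximum — no feasible swap from here does better than 1559.

1559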